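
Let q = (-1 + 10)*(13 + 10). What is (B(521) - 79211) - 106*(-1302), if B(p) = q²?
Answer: 101650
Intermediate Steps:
q = 207 (q = 9*23 = 207)
B(p) = 42849 (B(p) = 207² = 42849)
(B(521) - 79211) - 106*(-1302) = (42849 - 79211) - 106*(-1302) = -36362 + 138012 = 101650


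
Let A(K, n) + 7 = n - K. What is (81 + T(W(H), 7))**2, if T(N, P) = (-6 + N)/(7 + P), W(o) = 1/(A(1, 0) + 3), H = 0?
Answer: 31798321/4900 ≈ 6489.5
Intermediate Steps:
A(K, n) = -7 + n - K (A(K, n) = -7 + (n - K) = -7 + n - K)
W(o) = -1/5 (W(o) = 1/((-7 + 0 - 1*1) + 3) = 1/((-7 + 0 - 1) + 3) = 1/(-8 + 3) = 1/(-5) = -1/5)
T(N, P) = (-6 + N)/(7 + P)
(81 + T(W(H), 7))**2 = (81 + (-6 - 1/5)/(7 + 7))**2 = (81 - 31/5/14)**2 = (81 + (1/14)*(-31/5))**2 = (81 - 31/70)**2 = (5639/70)**2 = 31798321/4900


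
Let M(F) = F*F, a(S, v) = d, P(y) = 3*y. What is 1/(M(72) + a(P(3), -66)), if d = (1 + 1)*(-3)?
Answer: 1/5178 ≈ 0.00019312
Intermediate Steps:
d = -6 (d = 2*(-3) = -6)
a(S, v) = -6
M(F) = F**2
1/(M(72) + a(P(3), -66)) = 1/(72**2 - 6) = 1/(5184 - 6) = 1/5178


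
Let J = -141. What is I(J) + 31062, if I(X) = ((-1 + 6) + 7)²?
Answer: 31206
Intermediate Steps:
I(X) = 144 (I(X) = (5 + 7)² = 12² = 144)
I(J) + 31062 = 144 + 31062 = 31206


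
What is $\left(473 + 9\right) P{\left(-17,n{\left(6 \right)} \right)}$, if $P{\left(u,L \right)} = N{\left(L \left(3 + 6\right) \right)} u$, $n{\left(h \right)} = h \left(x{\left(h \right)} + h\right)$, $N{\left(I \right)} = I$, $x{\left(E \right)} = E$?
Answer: $-5309712$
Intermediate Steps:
$n{\left(h \right)} = 2 h^{2}$ ($n{\left(h \right)} = h \left(h + h\right) = h 2 h = 2 h^{2}$)
$P{\left(u,L \right)} = 9 L u$ ($P{\left(u,L \right)} = L \left(3 + 6\right) u = L 9 u = 9 L u$)
$\left(473 + 9\right) P{\left(-17,n{\left(6 \right)} \right)} = \left(473 + 9\right) 9 \cdot 2 \cdot 6^{2} \left(-17\right) = 482 \cdot 9 \cdot 2 \cdot 36 \left(-17\right) = 482 \cdot 9 \cdot 72 \left(-17\right) = 482 \left(-11016\right) = -5309712$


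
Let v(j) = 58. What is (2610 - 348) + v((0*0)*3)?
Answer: 2320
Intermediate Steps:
(2610 - 348) + v((0*0)*3) = (2610 - 348) + 58 = 2262 + 58 = 2320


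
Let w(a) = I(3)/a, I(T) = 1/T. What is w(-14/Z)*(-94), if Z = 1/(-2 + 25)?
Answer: 47/483 ≈ 0.097309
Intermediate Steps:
Z = 1/23 ≈ 0.043478
w(a) = 1/(3*a)
w(-14/Z)*(-94) = (1/(3*((-14/1/23))))*(-94) = (1/(3*((-14*23))))*(-94) = ((⅓)/(-322))*(-94) = ((⅓)*(-1/322))*(-94) = -1/966*(-94) = 47/483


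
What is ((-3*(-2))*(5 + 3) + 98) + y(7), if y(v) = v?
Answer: 153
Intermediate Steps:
((-3*(-2))*(5 + 3) + 98) + y(7) = ((-3*(-2))*(5 + 3) + 98) + 7 = (6*8 + 98) + 7 = (48 + 98) + 7 = 146 + 7 = 153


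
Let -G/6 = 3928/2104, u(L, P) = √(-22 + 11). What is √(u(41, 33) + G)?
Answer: √(-774798 + 69169*I*√11)/263 ≈ 0.49025 + 3.3826*I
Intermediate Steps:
u(L, P) = I*√11 (u(L, P) = √(-11) = I*√11)
G = -2946/263 (G = -23568/2104 = -6*491/263 = -2946/263 ≈ -11.202)
√(u(41, 33) + G) = √(I*√11 - 2946/263) = √(-2946/263 + I*√11)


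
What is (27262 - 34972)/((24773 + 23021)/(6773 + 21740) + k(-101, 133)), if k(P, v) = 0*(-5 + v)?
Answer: -109917615/23897 ≈ -4599.6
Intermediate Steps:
k(P, v) = 0
(27262 - 34972)/((24773 + 23021)/(6773 + 21740) + k(-101, 133)) = (27262 - 34972)/((24773 + 23021)/(6773 + 21740) + 0) = -7710/(47794/28513 + 0) = -7710/47794/28513 = -7710*28513/47794 = -109917615/23897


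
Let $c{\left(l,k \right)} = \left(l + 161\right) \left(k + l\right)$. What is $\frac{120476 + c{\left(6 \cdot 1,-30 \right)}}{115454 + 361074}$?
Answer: $\frac{29117}{119132} \approx 0.24441$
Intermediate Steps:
$c{\left(l,k \right)} = \left(161 + l\right) \left(k + l\right)$
$\frac{120476 + c{\left(6 \cdot 1,-30 \right)}}{115454 + 361074} = \frac{120476 + \left(\left(6 \cdot 1\right)^{2} + 161 \left(-30\right) + 161 \cdot 6 \cdot 1 - 30 \cdot 6 \cdot 1\right)}{115454 + 361074} = \frac{120476 + \left(6^{2} - 4830 + 161 \cdot 6 - 180\right)}{476528} = \left(120476 + \left(36 - 4830 + 966 - 180\right)\right) \frac{1}{476528} = \left(120476 - 4008\right) \frac{1}{476528} = 116468 \cdot \frac{1}{476528} = \frac{29117}{119132}$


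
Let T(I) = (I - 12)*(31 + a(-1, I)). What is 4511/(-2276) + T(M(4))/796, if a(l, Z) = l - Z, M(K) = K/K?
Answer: -269800/113231 ≈ -2.3827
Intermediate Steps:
M(K) = 1
T(I) = (-12 + I)*(30 - I) (T(I) = (I - 12)*(31 + (-1 - I)) = (-12 + I)*(30 - I))
4511/(-2276) + T(M(4))/796 = 4511/(-2276) + (-360 - 1*1**2 + 42*1)/796 = 4511*(-1/2276) + (-360 - 1*1 + 42)*(1/796) = -4511/2276 + (-360 - 1 + 42)*(1/796) = -4511/2276 - 319*1/796 = -4511/2276 - 319/796 = -269800/113231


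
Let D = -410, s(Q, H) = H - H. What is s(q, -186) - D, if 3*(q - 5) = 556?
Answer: 410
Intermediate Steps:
q = 571/3 (q = 5 + (1/3)*556 = 5 + 556/3 = 571/3 ≈ 190.33)
s(Q, H) = 0
s(q, -186) - D = 0 - 1*(-410) = 0 + 410 = 410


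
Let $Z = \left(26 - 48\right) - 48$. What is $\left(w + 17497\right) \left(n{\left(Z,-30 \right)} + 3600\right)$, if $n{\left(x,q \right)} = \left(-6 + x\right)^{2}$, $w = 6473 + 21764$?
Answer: $428801984$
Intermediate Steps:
$Z = -70$ ($Z = -22 - 48 = -70$)
$w = 28237$
$\left(w + 17497\right) \left(n{\left(Z,-30 \right)} + 3600\right) = \left(28237 + 17497\right) \left(\left(-6 - 70\right)^{2} + 3600\right) = 45734 \left(\left(-76\right)^{2} + 3600\right) = 45734 \left(5776 + 3600\right) = 45734 \cdot 9376 = 428801984$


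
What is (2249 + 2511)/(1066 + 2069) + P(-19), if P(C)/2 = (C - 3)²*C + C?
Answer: -11554658/627 ≈ -18428.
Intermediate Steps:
P(C) = 2*C + 2*C*(-3 + C)² (P(C) = 2*((C - 3)²*C + C) = 2*((-3 + C)²*C + C) = 2*(C*(-3 + C)² + C) = 2*(C + C*(-3 + C)²) = 2*C + 2*C*(-3 + C)²)
(2249 + 2511)/(1066 + 2069) + P(-19) = (2249 + 2511)/(1066 + 2069) + 2*(-19)*(1 + (-3 - 19)²) = 4760/3135 + 2*(-19)*(1 + (-22)²) = 4760*(1/3135) + 2*(-19)*(1 + 484) = 952/627 + 2*(-19)*485 = 952/627 - 18430 = -11554658/627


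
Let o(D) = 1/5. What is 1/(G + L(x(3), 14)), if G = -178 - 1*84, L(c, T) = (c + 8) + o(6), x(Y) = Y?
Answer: -5/1254 ≈ -0.0039872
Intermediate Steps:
o(D) = 1/5
L(c, T) = 41/5 + c (L(c, T) = (c + 8) + 1/5 = (8 + c) + 1/5 = 41/5 + c)
G = -262 (G = -178 - 84 = -262)
1/(G + L(x(3), 14)) = 1/(-262 + (41/5 + 3)) = 1/(-262 + 56/5) = 1/(-1254/5) = -5/1254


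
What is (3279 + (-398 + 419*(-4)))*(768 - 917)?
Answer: -179545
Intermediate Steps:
(3279 + (-398 + 419*(-4)))*(768 - 917) = (3279 + (-398 - 1676))*(-149) = (3279 - 2074)*(-149) = 1205*(-149) = -179545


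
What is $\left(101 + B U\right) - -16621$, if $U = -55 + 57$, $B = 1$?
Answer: $16724$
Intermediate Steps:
$U = 2$
$\left(101 + B U\right) - -16621 = \left(101 + 1 \cdot 2\right) - -16621 = \left(101 + 2\right) + 16621 = 103 + 16621 = 16724$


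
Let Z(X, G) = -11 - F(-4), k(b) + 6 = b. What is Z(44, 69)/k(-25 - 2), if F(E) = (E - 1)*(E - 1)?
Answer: 12/11 ≈ 1.0909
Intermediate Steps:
k(b) = -6 + b
F(E) = (-1 + E)**2 (F(E) = (-1 + E)*(-1 + E) = (-1 + E)**2)
Z(X, G) = -36 (Z(X, G) = -11 - (-1 - 4)**2 = -11 - 1*(-5)**2 = -11 - 1*25 = -11 - 25 = -36)
Z(44, 69)/k(-25 - 2) = -36/(-6 + (-25 - 2)) = -36/(-6 - 27) = -36/(-33) = -36*(-1/33) = 12/11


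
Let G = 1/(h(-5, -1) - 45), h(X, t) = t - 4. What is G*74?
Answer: -37/25 ≈ -1.4800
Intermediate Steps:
h(X, t) = -4 + t
G = -1/50 (G = 1/((-4 - 1) - 45) = 1/(-5 - 45) = 1/(-50) = -1/50 ≈ -0.020000)
G*74 = -1/50*74 = -37/25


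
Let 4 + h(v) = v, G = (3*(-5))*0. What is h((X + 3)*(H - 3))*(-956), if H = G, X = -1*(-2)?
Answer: 18164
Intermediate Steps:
X = 2
G = 0 (G = -15*0 = 0)
H = 0
h(v) = -4 + v
h((X + 3)*(H - 3))*(-956) = (-4 + (2 + 3)*(0 - 3))*(-956) = (-4 + 5*(-3))*(-956) = (-4 - 15)*(-956) = -19*(-956) = 18164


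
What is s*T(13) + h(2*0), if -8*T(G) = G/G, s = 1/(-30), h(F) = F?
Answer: 1/240 ≈ 0.0041667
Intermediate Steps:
s = -1/30 ≈ -0.033333
T(G) = -1/8 (T(G) = -G/(8*G) = -1/8*1 = -1/8)
s*T(13) + h(2*0) = -1/30*(-1/8) + 2*0 = 1/240 + 0 = 1/240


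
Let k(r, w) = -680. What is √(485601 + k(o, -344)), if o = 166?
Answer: √484921 ≈ 696.36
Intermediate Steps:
√(485601 + k(o, -344)) = √(485601 - 680) = √484921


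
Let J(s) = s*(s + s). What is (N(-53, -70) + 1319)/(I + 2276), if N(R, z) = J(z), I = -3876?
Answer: -11119/1600 ≈ -6.9494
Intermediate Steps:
J(s) = 2*s**2 (J(s) = s*(2*s) = 2*s**2)
N(R, z) = 2*z**2
(N(-53, -70) + 1319)/(I + 2276) = (2*(-70)**2 + 1319)/(-3876 + 2276) = (2*4900 + 1319)/(-1600) = (9800 + 1319)*(-1/1600) = 11119*(-1/1600) = -11119/1600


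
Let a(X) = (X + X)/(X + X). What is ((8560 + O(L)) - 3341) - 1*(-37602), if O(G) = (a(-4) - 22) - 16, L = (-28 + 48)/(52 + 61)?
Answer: 42784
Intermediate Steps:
a(X) = 1 (a(X) = (2*X)/((2*X)) = (2*X)*(1/(2*X)) = 1)
L = 20/113 ≈ 0.17699
O(G) = -37 (O(G) = (1 - 22) - 16 = -21 - 16 = -37)
((8560 + O(L)) - 3341) - 1*(-37602) = ((8560 - 37) - 3341) - 1*(-37602) = (8523 - 3341) + 37602 = 5182 + 37602 = 42784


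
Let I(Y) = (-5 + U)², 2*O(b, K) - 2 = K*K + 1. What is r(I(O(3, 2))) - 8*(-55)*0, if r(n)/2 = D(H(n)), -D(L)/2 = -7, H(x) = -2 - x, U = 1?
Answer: 28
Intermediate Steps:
O(b, K) = 3/2 + K²/2 (O(b, K) = 1 + (K*K + 1)/2 = 1 + (K² + 1)/2 = 1 + (1 + K²)/2 = 1 + (½ + K²/2) = 3/2 + K²/2)
D(L) = 14 (D(L) = -2*(-7) = 14)
I(Y) = 16 (I(Y) = (-5 + 1)² = (-4)² = 16)
r(n) = 28 (r(n) = 2*14 = 28)
r(I(O(3, 2))) - 8*(-55)*0 = 28 - 8*(-55)*0 = 28 - (-440)*0 = 28 - 1*0 = 28 + 0 = 28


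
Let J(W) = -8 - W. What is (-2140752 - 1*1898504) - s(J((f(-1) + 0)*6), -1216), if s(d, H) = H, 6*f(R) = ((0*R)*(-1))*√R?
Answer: -4038040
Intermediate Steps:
f(R) = 0 (f(R) = (((0*R)*(-1))*√R)/6 = ((0*(-1))*√R)/6 = (0*√R)/6 = (⅙)*0 = 0)
(-2140752 - 1*1898504) - s(J((f(-1) + 0)*6), -1216) = (-2140752 - 1*1898504) - 1*(-1216) = (-2140752 - 1898504) + 1216 = -4039256 + 1216 = -4038040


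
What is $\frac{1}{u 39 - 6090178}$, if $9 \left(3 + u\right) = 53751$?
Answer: $- \frac{1}{5857374} \approx -1.7072 \cdot 10^{-7}$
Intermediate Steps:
$u = \frac{17908}{3}$ ($u = -3 + \frac{1}{9} \cdot 53751 = -3 + \frac{17917}{3} = \frac{17908}{3} \approx 5969.3$)
$\frac{1}{u 39 - 6090178} = \frac{1}{\frac{17908}{3} \cdot 39 - 6090178} = \frac{1}{232804 - 6090178} = \frac{1}{-5857374} = - \frac{1}{5857374}$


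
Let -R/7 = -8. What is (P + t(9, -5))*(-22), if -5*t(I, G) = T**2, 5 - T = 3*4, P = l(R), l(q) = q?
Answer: -5082/5 ≈ -1016.4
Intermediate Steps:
R = 56 (R = -7*(-8) = 56)
P = 56
T = -7 (T = 5 - 3*4 = 5 - 1*12 = 5 - 12 = -7)
t(I, G) = -49/5 (t(I, G) = -1/5*(-7)**2 = -1/5*49 = -49/5)
(P + t(9, -5))*(-22) = (56 - 49/5)*(-22) = (231/5)*(-22) = -5082/5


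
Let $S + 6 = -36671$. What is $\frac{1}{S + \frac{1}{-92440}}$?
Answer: $- \frac{92440}{3390421881} \approx -2.7265 \cdot 10^{-5}$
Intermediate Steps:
$S = -36677$ ($S = -6 - 36671 = -36677$)
$\frac{1}{S + \frac{1}{-92440}} = \frac{1}{-36677 + \frac{1}{-92440}} = \frac{1}{-36677 - \frac{1}{92440}} = \frac{1}{- \frac{3390421881}{92440}} = - \frac{92440}{3390421881}$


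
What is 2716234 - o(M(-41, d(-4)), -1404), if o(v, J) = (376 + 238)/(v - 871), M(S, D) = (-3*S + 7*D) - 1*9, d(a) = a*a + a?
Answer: 1828026096/673 ≈ 2.7162e+6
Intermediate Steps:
d(a) = a + a² (d(a) = a² + a = a + a²)
M(S, D) = -9 - 3*S + 7*D (M(S, D) = (-3*S + 7*D) - 9 = -9 - 3*S + 7*D)
o(v, J) = 614/(-871 + v)
2716234 - o(M(-41, d(-4)), -1404) = 2716234 - 614/(-871 + (-9 - 3*(-41) + 7*(-4*(1 - 4)))) = 2716234 - 614/(-871 + (-9 + 123 + 7*(-4*(-3)))) = 2716234 - 614/(-871 + (-9 + 123 + 7*12)) = 2716234 - 614/(-871 + (-9 + 123 + 84)) = 2716234 - 614/(-871 + 198) = 2716234 - 614/(-673) = 2716234 - 614*(-1)/673 = 2716234 - 1*(-614/673) = 2716234 + 614/673 = 1828026096/673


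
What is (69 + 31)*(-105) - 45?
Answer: -10545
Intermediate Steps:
(69 + 31)*(-105) - 45 = 100*(-105) - 45 = -10500 - 45 = -10545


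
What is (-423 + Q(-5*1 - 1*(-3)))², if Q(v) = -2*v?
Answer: 175561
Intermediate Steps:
(-423 + Q(-5*1 - 1*(-3)))² = (-423 - 2*(-5*1 - 1*(-3)))² = (-423 - 2*(-5 + 3))² = (-423 - 2*(-2))² = (-423 + 4)² = (-419)² = 175561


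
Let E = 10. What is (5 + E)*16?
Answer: 240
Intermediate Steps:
(5 + E)*16 = (5 + 10)*16 = 15*16 = 240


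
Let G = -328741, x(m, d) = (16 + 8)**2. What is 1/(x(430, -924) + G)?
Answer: -1/328165 ≈ -3.0472e-6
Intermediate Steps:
x(m, d) = 576 (x(m, d) = 24**2 = 576)
1/(x(430, -924) + G) = 1/(576 - 328741) = 1/(-328165) = -1/328165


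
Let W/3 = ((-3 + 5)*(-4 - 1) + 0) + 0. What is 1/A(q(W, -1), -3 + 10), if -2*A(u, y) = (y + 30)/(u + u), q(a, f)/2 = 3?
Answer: -24/37 ≈ -0.64865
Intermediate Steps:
W = -30 (W = 3*(((-3 + 5)*(-4 - 1) + 0) + 0) = 3*((2*(-5) + 0) + 0) = 3*((-10 + 0) + 0) = 3*(-10 + 0) = 3*(-10) = -30)
q(a, f) = 6 (q(a, f) = 2*3 = 6)
A(u, y) = -(30 + y)/(4*u) (A(u, y) = -(y + 30)/(2*(u + u)) = -(30 + y)/(2*(2*u)) = -(30 + y)*1/(2*u)/2 = -(30 + y)/(4*u))
1/A(q(W, -1), -3 + 10) = 1/((¼)*(-30 - (-3 + 10))/6) = 1/((¼)*(⅙)*(-30 - 1*7)) = 1/((¼)*(⅙)*(-30 - 7)) = 1/((¼)*(⅙)*(-37)) = 1/(-37/24) = -24/37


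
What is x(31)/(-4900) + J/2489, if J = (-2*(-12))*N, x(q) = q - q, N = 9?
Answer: 216/2489 ≈ 0.086782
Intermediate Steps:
x(q) = 0
J = 216 (J = -2*(-12)*9 = 24*9 = 216)
x(31)/(-4900) + J/2489 = 0/(-4900) + 216/2489 = 0*(-1/4900) + 216*(1/2489) = 0 + 216/2489 = 216/2489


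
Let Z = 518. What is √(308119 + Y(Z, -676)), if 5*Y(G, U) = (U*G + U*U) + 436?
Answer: √8239195/5 ≈ 574.08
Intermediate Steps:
Y(G, U) = 436/5 + U²/5 + G*U/5 (Y(G, U) = ((U*G + U*U) + 436)/5 = ((G*U + U²) + 436)/5 = ((U² + G*U) + 436)/5 = (436 + U² + G*U)/5 = 436/5 + U²/5 + G*U/5)
√(308119 + Y(Z, -676)) = √(308119 + (436/5 + (⅕)*(-676)² + (⅕)*518*(-676))) = √(308119 + (436/5 + (⅕)*456976 - 350168/5)) = √(308119 + (436/5 + 456976/5 - 350168/5)) = √(308119 + 107244/5) = √(1647839/5) = √8239195/5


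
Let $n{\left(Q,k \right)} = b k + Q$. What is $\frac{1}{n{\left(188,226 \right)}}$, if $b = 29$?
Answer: $\frac{1}{6742} \approx 0.00014832$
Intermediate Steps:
$n{\left(Q,k \right)} = Q + 29 k$ ($n{\left(Q,k \right)} = 29 k + Q = Q + 29 k$)
$\frac{1}{n{\left(188,226 \right)}} = \frac{1}{188 + 29 \cdot 226} = \frac{1}{188 + 6554} = \frac{1}{6742}$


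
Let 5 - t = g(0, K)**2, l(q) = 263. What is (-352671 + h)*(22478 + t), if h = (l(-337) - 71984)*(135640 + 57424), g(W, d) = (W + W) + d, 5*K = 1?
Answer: -1556618506624062/5 ≈ -3.1132e+14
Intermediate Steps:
K = 1/5 (K = (1/5)*1 = 1/5 ≈ 0.20000)
g(W, d) = d + 2*W (g(W, d) = 2*W + d = d + 2*W)
h = -13846743144 (h = (263 - 71984)*(135640 + 57424) = -71721*193064 = -13846743144)
t = 124/25 (t = 5 - (1/5 + 2*0)**2 = 5 - (1/5 + 0)**2 = 5 - (1/5)**2 = 5 - 1*1/25 = 5 - 1/25 = 124/25 ≈ 4.9600)
(-352671 + h)*(22478 + t) = (-352671 - 13846743144)*(22478 + 124/25) = -13847095815*562074/25 = -1556618506624062/5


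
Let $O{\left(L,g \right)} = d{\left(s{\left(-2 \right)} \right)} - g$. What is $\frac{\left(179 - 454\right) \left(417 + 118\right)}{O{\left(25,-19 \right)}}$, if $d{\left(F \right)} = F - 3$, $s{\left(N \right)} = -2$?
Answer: $- \frac{147125}{14} \approx -10509.0$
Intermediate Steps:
$d{\left(F \right)} = -3 + F$
$O{\left(L,g \right)} = -5 - g$ ($O{\left(L,g \right)} = \left(-3 - 2\right) - g = -5 - g$)
$\frac{\left(179 - 454\right) \left(417 + 118\right)}{O{\left(25,-19 \right)}} = \frac{\left(179 - 454\right) \left(417 + 118\right)}{-5 - -19} = \frac{\left(-275\right) 535}{-5 + 19} = - \frac{147125}{14}$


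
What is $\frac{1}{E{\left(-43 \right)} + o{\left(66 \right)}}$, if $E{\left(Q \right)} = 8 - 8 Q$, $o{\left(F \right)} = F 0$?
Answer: $\frac{1}{352} \approx 0.0028409$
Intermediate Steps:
$o{\left(F \right)} = 0$
$\frac{1}{E{\left(-43 \right)} + o{\left(66 \right)}} = \frac{1}{\left(8 - -344\right) + 0} = \frac{1}{\left(8 + 344\right) + 0} = \frac{1}{352 + 0} = \frac{1}{352}$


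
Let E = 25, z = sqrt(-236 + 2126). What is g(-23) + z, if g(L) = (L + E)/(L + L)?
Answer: -1/23 + 3*sqrt(210) ≈ 43.431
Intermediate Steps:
z = 3*sqrt(210) (z = sqrt(1890) = 3*sqrt(210) ≈ 43.474)
g(L) = (25 + L)/(2*L) (g(L) = (L + 25)/(L + L) = (25 + L)/((2*L)) = (25 + L)*(1/(2*L)) = (25 + L)/(2*L))
g(-23) + z = (1/2)*(25 - 23)/(-23) + 3*sqrt(210) = (1/2)*(-1/23)*2 + 3*sqrt(210) = -1/23 + 3*sqrt(210)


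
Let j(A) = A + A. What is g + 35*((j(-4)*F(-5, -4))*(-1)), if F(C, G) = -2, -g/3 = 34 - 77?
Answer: -431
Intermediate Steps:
g = 129 (g = -3*(34 - 77) = -3*(-43) = 129)
j(A) = 2*A
g + 35*((j(-4)*F(-5, -4))*(-1)) = 129 + 35*(((2*(-4))*(-2))*(-1)) = 129 + 35*(-8*(-2)*(-1)) = 129 + 35*(16*(-1)) = 129 + 35*(-16) = 129 - 560 = -431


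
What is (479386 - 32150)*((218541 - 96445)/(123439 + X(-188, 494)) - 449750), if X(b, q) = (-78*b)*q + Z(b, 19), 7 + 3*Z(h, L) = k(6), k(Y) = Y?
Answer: -1111441595655786008/5525591 ≈ -2.0114e+11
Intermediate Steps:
Z(h, L) = -⅓ (Z(h, L) = -7/3 + (⅓)*6 = -7/3 + 2 = -⅓)
X(b, q) = -⅓ - 78*b*q (X(b, q) = (-78*b)*q - ⅓ = -78*b*q - ⅓ = -⅓ - 78*b*q)
(479386 - 32150)*((218541 - 96445)/(123439 + X(-188, 494)) - 449750) = (479386 - 32150)*((218541 - 96445)/(123439 + (-⅓ - 78*(-188)*494)) - 449750) = 447236*(122096/(123439 + (-⅓ + 7244016)) - 449750) = 447236*(122096/(123439 + 21732047/3) - 449750) = 447236*(122096/(22102364/3) - 449750) = 447236*(122096*(3/22102364) - 449750) = 447236*(91572/5525591 - 449750) = 447236*(-2485134460678/5525591) = -1111441595655786008/5525591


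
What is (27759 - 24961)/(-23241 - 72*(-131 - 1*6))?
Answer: -2798/13377 ≈ -0.20917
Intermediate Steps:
(27759 - 24961)/(-23241 - 72*(-131 - 1*6)) = 2798/(-23241 - 72*(-131 - 6)) = 2798/(-23241 - 72*(-137)) = 2798/(-23241 + 9864) = 2798/(-13377) = 2798*(-1/13377) = -2798/13377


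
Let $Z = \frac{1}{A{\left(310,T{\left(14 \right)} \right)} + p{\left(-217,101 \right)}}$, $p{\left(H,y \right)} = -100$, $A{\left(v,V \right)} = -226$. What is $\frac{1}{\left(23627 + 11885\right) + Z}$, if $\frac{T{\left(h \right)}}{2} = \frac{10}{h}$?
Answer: $\frac{326}{11576911} \approx 2.8159 \cdot 10^{-5}$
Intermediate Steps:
$T{\left(h \right)} = \frac{20}{h}$ ($T{\left(h \right)} = 2 \frac{10}{h} = \frac{20}{h}$)
$Z = - \frac{1}{326}$ ($Z = \frac{1}{-226 - 100} = \frac{1}{-326} = - \frac{1}{326} \approx -0.0030675$)
$\frac{1}{\left(23627 + 11885\right) + Z} = \frac{1}{\left(23627 + 11885\right) - \frac{1}{326}} = \frac{1}{35512 - \frac{1}{326}} = \frac{1}{\frac{11576911}{326}} = \frac{326}{11576911}$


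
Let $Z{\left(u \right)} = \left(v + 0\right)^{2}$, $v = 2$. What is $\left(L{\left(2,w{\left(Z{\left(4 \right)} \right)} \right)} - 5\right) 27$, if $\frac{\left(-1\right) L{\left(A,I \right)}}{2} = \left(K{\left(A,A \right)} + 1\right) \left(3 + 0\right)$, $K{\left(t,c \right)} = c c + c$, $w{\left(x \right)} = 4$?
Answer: $-1269$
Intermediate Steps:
$Z{\left(u \right)} = 4$ ($Z{\left(u \right)} = \left(2 + 0\right)^{2} = 2^{2} = 4$)
$K{\left(t,c \right)} = c + c^{2}$ ($K{\left(t,c \right)} = c^{2} + c = c + c^{2}$)
$L{\left(A,I \right)} = -6 - 6 A \left(1 + A\right)$ ($L{\left(A,I \right)} = - 2 \left(A \left(1 + A\right) + 1\right) \left(3 + 0\right) = - 2 \left(1 + A \left(1 + A\right)\right) 3 = - 2 \left(3 + 3 A \left(1 + A\right)\right) = -6 - 6 A \left(1 + A\right)$)
$\left(L{\left(2,w{\left(Z{\left(4 \right)} \right)} \right)} - 5\right) 27 = \left(\left(-6 - 12 \left(1 + 2\right)\right) - 5\right) 27 = \left(\left(-6 - 12 \cdot 3\right) - 5\right) 27 = \left(\left(-6 - 36\right) - 5\right) 27 = \left(-42 - 5\right) 27 = \left(-47\right) 27 = -1269$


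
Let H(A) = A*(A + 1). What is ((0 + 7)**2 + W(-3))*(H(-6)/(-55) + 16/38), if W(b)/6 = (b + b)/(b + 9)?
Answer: -1118/209 ≈ -5.3493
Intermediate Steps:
H(A) = A*(1 + A)
W(b) = 12*b/(9 + b) (W(b) = 6*((b + b)/(b + 9)) = 6*((2*b)/(9 + b)) = 6*(2*b/(9 + b)) = 12*b/(9 + b))
((0 + 7)**2 + W(-3))*(H(-6)/(-55) + 16/38) = ((0 + 7)**2 + 12*(-3)/(9 - 3))*(-6*(1 - 6)/(-55) + 16/38) = (7**2 + 12*(-3)/6)*(-6*(-5)*(-1/55) + 16*(1/38)) = (49 + 12*(-3)*(1/6))*(30*(-1/55) + 8/19) = (49 - 6)*(-6/11 + 8/19) = 43*(-26/209) = -1118/209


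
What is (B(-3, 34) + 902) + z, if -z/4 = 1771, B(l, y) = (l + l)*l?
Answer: -6164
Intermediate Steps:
B(l, y) = 2*l² (B(l, y) = (2*l)*l = 2*l²)
z = -7084 (z = -4*1771 = -7084)
(B(-3, 34) + 902) + z = (2*(-3)² + 902) - 7084 = (2*9 + 902) - 7084 = (18 + 902) - 7084 = 920 - 7084 = -6164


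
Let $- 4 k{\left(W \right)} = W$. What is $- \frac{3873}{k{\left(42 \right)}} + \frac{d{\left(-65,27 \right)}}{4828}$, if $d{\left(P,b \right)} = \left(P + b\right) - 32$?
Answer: $\frac{6232703}{16898} \approx 368.84$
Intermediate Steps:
$k{\left(W \right)} = - \frac{W}{4}$
$d{\left(P,b \right)} = -32 + P + b$
$- \frac{3873}{k{\left(42 \right)}} + \frac{d{\left(-65,27 \right)}}{4828} = - \frac{3873}{\left(- \frac{1}{4}\right) 42} + \frac{-32 - 65 + 27}{4828} = - \frac{3873}{- \frac{21}{2}} - \frac{35}{2414} = \left(-3873\right) \left(- \frac{2}{21}\right) - \frac{35}{2414} = \frac{2582}{7} - \frac{35}{2414} = \frac{6232703}{16898}$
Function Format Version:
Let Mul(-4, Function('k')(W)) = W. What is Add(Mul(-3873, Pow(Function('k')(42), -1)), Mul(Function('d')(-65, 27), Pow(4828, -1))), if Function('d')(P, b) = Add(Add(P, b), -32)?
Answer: Rational(6232703, 16898) ≈ 368.84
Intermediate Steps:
Function('k')(W) = Mul(Rational(-1, 4), W)
Function('d')(P, b) = Add(-32, P, b)
Add(Mul(-3873, Pow(Function('k')(42), -1)), Mul(Function('d')(-65, 27), Pow(4828, -1))) = Add(Mul(-3873, Pow(Mul(Rational(-1, 4), 42), -1)), Mul(Add(-32, -65, 27), Pow(4828, -1))) = Add(Mul(-3873, Pow(Rational(-21, 2), -1)), Mul(-70, Rational(1, 4828))) = Add(Mul(-3873, Rational(-2, 21)), Rational(-35, 2414)) = Add(Rational(2582, 7), Rational(-35, 2414)) = Rational(6232703, 16898)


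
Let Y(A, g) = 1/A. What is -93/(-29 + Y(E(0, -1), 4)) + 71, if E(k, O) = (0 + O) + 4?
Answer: 6385/86 ≈ 74.244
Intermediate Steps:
E(k, O) = 4 + O (E(k, O) = O + 4 = 4 + O)
-93/(-29 + Y(E(0, -1), 4)) + 71 = -93/(-29 + 1/(4 - 1)) + 71 = -93/(-29 + 1/3) + 71 = -93/(-29 + ⅓) + 71 = -93/(-86/3) + 71 = -93*(-3/86) + 71 = 279/86 + 71 = 6385/86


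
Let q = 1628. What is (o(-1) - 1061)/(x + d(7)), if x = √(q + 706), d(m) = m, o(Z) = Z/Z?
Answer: 1484/457 - 212*√2334/457 ≈ -19.164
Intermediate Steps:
o(Z) = 1
x = √2334 (x = √(1628 + 706) = √2334 ≈ 48.311)
(o(-1) - 1061)/(x + d(7)) = (1 - 1061)/(√2334 + 7) = -1060/(7 + √2334)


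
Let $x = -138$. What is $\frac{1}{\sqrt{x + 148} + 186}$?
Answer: $\frac{93}{17293} - \frac{\sqrt{10}}{34586} \approx 0.0052865$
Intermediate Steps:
$\frac{1}{\sqrt{x + 148} + 186} = \frac{1}{\sqrt{-138 + 148} + 186} = \frac{1}{\sqrt{10} + 186} = \frac{1}{186 + \sqrt{10}}$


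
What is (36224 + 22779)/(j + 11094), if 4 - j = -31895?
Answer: 59003/42993 ≈ 1.3724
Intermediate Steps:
j = 31899 (j = 4 - 1*(-31895) = 4 + 31895 = 31899)
(36224 + 22779)/(j + 11094) = (36224 + 22779)/(31899 + 11094) = 59003/42993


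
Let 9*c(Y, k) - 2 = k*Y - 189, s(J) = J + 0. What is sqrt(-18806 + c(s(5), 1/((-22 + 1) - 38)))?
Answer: 4*I*sqrt(36864026)/177 ≈ 137.21*I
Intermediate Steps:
s(J) = J
c(Y, k) = -187/9 + Y*k/9 (c(Y, k) = 2/9 + (k*Y - 189)/9 = 2/9 + (Y*k - 189)/9 = 2/9 + (-189 + Y*k)/9 = 2/9 + (-21 + Y*k/9) = -187/9 + Y*k/9)
sqrt(-18806 + c(s(5), 1/((-22 + 1) - 38))) = sqrt(-18806 + (-187/9 + (1/9)*5/((-22 + 1) - 38))) = sqrt(-18806 + (-187/9 + (1/9)*5/(-21 - 38))) = sqrt(-18806 + (-187/9 + (1/9)*5/(-59))) = sqrt(-18806 + (-187/9 + (1/9)*5*(-1/59))) = sqrt(-18806 + (-187/9 - 5/531)) = sqrt(-18806 - 11038/531) = sqrt(-9997024/531) = 4*I*sqrt(36864026)/177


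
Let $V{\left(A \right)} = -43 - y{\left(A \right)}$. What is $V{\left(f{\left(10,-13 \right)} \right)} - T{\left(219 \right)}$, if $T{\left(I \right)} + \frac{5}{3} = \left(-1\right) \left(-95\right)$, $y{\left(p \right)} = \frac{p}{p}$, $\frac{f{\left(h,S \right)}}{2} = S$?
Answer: $- \frac{412}{3} \approx -137.33$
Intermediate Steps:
$f{\left(h,S \right)} = 2 S$
$y{\left(p \right)} = 1$
$T{\left(I \right)} = \frac{280}{3}$ ($T{\left(I \right)} = - \frac{5}{3} - -95 = - \frac{5}{3} + 95 = \frac{280}{3}$)
$V{\left(A \right)} = -44$ ($V{\left(A \right)} = -43 - 1 = -44$)
$V{\left(f{\left(10,-13 \right)} \right)} - T{\left(219 \right)} = -44 - \frac{280}{3} = - \frac{412}{3}$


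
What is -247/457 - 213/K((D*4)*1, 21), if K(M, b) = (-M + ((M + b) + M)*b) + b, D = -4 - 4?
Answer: -112609/388450 ≈ -0.28989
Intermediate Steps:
D = -8
K(M, b) = b - M + b*(b + 2*M) (K(M, b) = (-M + (b + 2*M)*b) + b = (-M + b*(b + 2*M)) + b = b - M + b*(b + 2*M))
-247/457 - 213/K((D*4)*1, 21) = -247/457 - 213/(21 + 21**2 - (-8*4) + 2*(-8*4*1)*21) = -247*1/457 - 213/(21 + 441 - (-32) + 2*(-32*1)*21) = -247/457 - 213/(21 + 441 - 1*(-32) + 2*(-32)*21) = -247/457 - 213/(21 + 441 + 32 - 1344) = -247/457 - 213/(-850) = -247/457 - 213*(-1/850) = -247/457 + 213/850 = -112609/388450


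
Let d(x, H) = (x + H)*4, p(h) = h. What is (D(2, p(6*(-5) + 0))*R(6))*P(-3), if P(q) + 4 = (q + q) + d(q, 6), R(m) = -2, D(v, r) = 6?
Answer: -24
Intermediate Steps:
d(x, H) = 4*H + 4*x (d(x, H) = (H + x)*4 = 4*H + 4*x)
P(q) = 20 + 6*q (P(q) = -4 + ((q + q) + (4*6 + 4*q)) = -4 + (2*q + (24 + 4*q)) = -4 + (24 + 6*q) = 20 + 6*q)
(D(2, p(6*(-5) + 0))*R(6))*P(-3) = (6*(-2))*(20 + 6*(-3)) = -12*(20 - 18) = -12*2 = -24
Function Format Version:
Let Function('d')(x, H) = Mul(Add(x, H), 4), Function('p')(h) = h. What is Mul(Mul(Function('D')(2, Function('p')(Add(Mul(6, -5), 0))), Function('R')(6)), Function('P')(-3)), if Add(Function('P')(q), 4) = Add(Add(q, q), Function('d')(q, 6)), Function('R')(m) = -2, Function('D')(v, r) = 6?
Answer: -24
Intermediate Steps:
Function('d')(x, H) = Add(Mul(4, H), Mul(4, x)) (Function('d')(x, H) = Mul(Add(H, x), 4) = Add(Mul(4, H), Mul(4, x)))
Function('P')(q) = Add(20, Mul(6, q)) (Function('P')(q) = Add(-4, Add(Add(q, q), Add(Mul(4, 6), Mul(4, q)))) = Add(-4, Add(Mul(2, q), Add(24, Mul(4, q)))) = Add(-4, Add(24, Mul(6, q))) = Add(20, Mul(6, q)))
Mul(Mul(Function('D')(2, Function('p')(Add(Mul(6, -5), 0))), Function('R')(6)), Function('P')(-3)) = Mul(Mul(6, -2), Add(20, Mul(6, -3))) = Mul(-12, Add(20, -18)) = Mul(-12, 2) = -24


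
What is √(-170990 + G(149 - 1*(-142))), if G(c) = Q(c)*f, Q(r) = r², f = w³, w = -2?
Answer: I*√848438 ≈ 921.11*I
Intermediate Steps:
f = -8 (f = (-2)³ = -8)
G(c) = -8*c² (G(c) = c²*(-8) = -8*c²)
√(-170990 + G(149 - 1*(-142))) = √(-170990 - 8*(149 - 1*(-142))²) = √(-170990 - 8*(149 + 142)²) = √(-170990 - 8*291²) = √(-170990 - 8*84681) = √(-170990 - 677448) = √(-848438) = I*√848438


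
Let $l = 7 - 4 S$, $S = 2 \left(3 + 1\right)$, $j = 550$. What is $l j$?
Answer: $-13750$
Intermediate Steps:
$S = 8$ ($S = 2 \cdot 4 = 8$)
$l = -25$ ($l = 7 - 32 = -25$)
$l j = \left(-25\right) 550 = -13750$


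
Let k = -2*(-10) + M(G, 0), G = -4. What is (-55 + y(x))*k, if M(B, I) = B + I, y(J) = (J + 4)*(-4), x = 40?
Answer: -3696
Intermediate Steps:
y(J) = -16 - 4*J (y(J) = (4 + J)*(-4) = -16 - 4*J)
k = 16 (k = -2*(-10) + (-4 + 0) = 20 - 4 = 16)
(-55 + y(x))*k = (-55 + (-16 - 4*40))*16 = (-55 + (-16 - 160))*16 = (-55 - 176)*16 = -231*16 = -3696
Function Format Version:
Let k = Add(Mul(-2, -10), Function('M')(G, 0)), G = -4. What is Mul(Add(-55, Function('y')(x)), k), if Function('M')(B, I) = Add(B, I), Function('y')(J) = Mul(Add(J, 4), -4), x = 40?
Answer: -3696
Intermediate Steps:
Function('y')(J) = Add(-16, Mul(-4, J)) (Function('y')(J) = Mul(Add(4, J), -4) = Add(-16, Mul(-4, J)))
k = 16 (k = Add(Mul(-2, -10), Add(-4, 0)) = Add(20, -4) = 16)
Mul(Add(-55, Function('y')(x)), k) = Mul(Add(-55, Add(-16, Mul(-4, 40))), 16) = Mul(Add(-55, Add(-16, -160)), 16) = Mul(Add(-55, -176), 16) = Mul(-231, 16) = -3696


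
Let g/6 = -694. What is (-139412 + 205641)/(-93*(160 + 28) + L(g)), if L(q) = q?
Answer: -66229/21648 ≈ -3.0594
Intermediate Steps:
g = -4164 (g = 6*(-694) = -4164)
(-139412 + 205641)/(-93*(160 + 28) + L(g)) = (-139412 + 205641)/(-93*(160 + 28) - 4164) = 66229/(-93*188 - 4164) = 66229/(-17484 - 4164) = 66229/(-21648) = 66229*(-1/21648) = -66229/21648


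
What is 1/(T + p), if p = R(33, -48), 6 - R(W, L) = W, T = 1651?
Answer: 1/1624 ≈ 0.00061576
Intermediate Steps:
R(W, L) = 6 - W
p = -27 (p = 6 - 1*33 = 6 - 33 = -27)
1/(T + p) = 1/(1651 - 27) = 1/1624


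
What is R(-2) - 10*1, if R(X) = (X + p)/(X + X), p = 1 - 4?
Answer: -35/4 ≈ -8.7500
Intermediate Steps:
p = -3
R(X) = (-3 + X)/(2*X) (R(X) = (X - 3)/(X + X) = (-3 + X)/((2*X)) = (-3 + X)*(1/(2*X)) = (-3 + X)/(2*X))
R(-2) - 10*1 = (1/2)*(-3 - 2)/(-2) - 10*1 = (1/2)*(-1/2)*(-5) - 10 = 5/4 - 10 = -35/4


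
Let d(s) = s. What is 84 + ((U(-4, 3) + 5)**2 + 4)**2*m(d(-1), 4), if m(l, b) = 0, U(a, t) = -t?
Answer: 84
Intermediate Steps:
84 + ((U(-4, 3) + 5)**2 + 4)**2*m(d(-1), 4) = 84 + ((-1*3 + 5)**2 + 4)**2*0 = 84 + ((-3 + 5)**2 + 4)**2*0 = 84 + (2**2 + 4)**2*0 = 84 + (4 + 4)**2*0 = 84 + 8**2*0 = 84 + 64*0 = 84 + 0 = 84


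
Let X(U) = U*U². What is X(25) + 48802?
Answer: 64427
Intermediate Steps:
X(U) = U³
X(25) + 48802 = 25³ + 48802 = 15625 + 48802 = 64427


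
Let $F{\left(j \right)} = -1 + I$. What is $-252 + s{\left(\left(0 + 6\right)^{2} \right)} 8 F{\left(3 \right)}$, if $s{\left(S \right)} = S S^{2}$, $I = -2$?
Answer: $-1119996$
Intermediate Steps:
$s{\left(S \right)} = S^{3}$
$F{\left(j \right)} = -3$ ($F{\left(j \right)} = -1 - 2 = -3$)
$-252 + s{\left(\left(0 + 6\right)^{2} \right)} 8 F{\left(3 \right)} = -252 + \left(\left(0 + 6\right)^{2}\right)^{3} \cdot 8 \left(-3\right) = -252 + \left(6^{2}\right)^{3} \left(-24\right) = -252 + 36^{3} \left(-24\right) = -252 + 46656 \left(-24\right) = -252 - 1119744 = -1119996$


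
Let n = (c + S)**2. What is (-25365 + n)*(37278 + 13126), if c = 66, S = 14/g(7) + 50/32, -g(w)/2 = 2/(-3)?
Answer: -62166264839/64 ≈ -9.7135e+8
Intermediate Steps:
g(w) = 4/3 (g(w) = -4/(-3) = -4*(-1)/3 = -2*(-2/3) = 4/3)
S = 193/16 (S = 14/(4/3) + 50/32 = 14*(3/4) + 50*(1/32) = 21/2 + 25/16 = 193/16 ≈ 12.063)
n = 1560001/256 (n = (66 + 193/16)**2 = (1249/16)**2 = 1560001/256 ≈ 6093.8)
(-25365 + n)*(37278 + 13126) = (-25365 + 1560001/256)*(37278 + 13126) = -4933439/256*50404 = -62166264839/64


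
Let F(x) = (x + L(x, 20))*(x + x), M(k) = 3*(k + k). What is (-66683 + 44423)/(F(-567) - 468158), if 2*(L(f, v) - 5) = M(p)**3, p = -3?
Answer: -11130/1737947 ≈ -0.0064041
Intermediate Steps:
M(k) = 6*k (M(k) = 3*(2*k) = 6*k)
L(f, v) = -2911 (L(f, v) = 5 + (6*(-3))**3/2 = 5 + (1/2)*(-18)**3 = 5 + (1/2)*(-5832) = 5 - 2916 = -2911)
F(x) = 2*x*(-2911 + x) (F(x) = (x - 2911)*(x + x) = (-2911 + x)*(2*x) = 2*x*(-2911 + x))
(-66683 + 44423)/(F(-567) - 468158) = (-66683 + 44423)/(2*(-567)*(-2911 - 567) - 468158) = -22260/(2*(-567)*(-3478) - 468158) = -22260/(3944052 - 468158) = -22260/3475894 = -22260*1/3475894 = -11130/1737947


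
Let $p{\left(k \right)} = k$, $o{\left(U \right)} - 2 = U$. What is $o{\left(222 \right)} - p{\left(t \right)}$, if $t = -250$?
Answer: $474$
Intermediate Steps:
$o{\left(U \right)} = 2 + U$
$o{\left(222 \right)} - p{\left(t \right)} = \left(2 + 222\right) - -250 = 224 + 250 = 474$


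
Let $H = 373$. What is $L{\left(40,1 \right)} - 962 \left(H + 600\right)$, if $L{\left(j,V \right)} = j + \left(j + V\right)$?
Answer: $-935945$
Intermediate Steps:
$L{\left(j,V \right)} = V + 2 j$ ($L{\left(j,V \right)} = j + \left(V + j\right) = V + 2 j$)
$L{\left(40,1 \right)} - 962 \left(H + 600\right) = \left(1 + 2 \cdot 40\right) - 962 \left(373 + 600\right) = \left(1 + 80\right) - 936026 = 81 - 936026 = -935945$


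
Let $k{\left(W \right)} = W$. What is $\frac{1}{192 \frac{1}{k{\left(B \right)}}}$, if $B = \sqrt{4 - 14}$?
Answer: $\frac{i \sqrt{10}}{192} \approx 0.01647 i$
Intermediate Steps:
$B = i \sqrt{10}$ ($B = \sqrt{-10} = i \sqrt{10} \approx 3.1623 i$)
$\frac{1}{192 \frac{1}{k{\left(B \right)}}} = \frac{1}{192 \frac{1}{i \sqrt{10}}} = \frac{1}{192 \left(- \frac{i \sqrt{10}}{10}\right)} = \frac{1}{\left(- \frac{96}{5}\right) i \sqrt{10}} = \frac{i \sqrt{10}}{192}$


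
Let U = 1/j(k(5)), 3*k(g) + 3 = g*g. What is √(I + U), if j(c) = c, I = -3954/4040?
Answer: I*√103972935/11110 ≈ 0.9178*I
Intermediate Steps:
I = -1977/2020 (I = -3954*1/4040 = -1977/2020 ≈ -0.97871)
k(g) = -1 + g²/3 (k(g) = -1 + (g*g)/3 = -1 + g²/3)
U = 3/22 (U = 1/(-1 + (⅓)*5²) = 1/(-1 + (⅓)*25) = 1/(-1 + 25/3) = 1/(22/3) = 3/22 ≈ 0.13636)
√(I + U) = √(-1977/2020 + 3/22) = √(-18717/22220) = I*√103972935/11110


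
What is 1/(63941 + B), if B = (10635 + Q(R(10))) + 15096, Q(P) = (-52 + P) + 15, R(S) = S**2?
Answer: 1/89735 ≈ 1.1144e-5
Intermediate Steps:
Q(P) = -37 + P
B = 25794 (B = (10635 + (-37 + 10**2)) + 15096 = (10635 + (-37 + 100)) + 15096 = (10635 + 63) + 15096 = 10698 + 15096 = 25794)
1/(63941 + B) = 1/(63941 + 25794) = 1/89735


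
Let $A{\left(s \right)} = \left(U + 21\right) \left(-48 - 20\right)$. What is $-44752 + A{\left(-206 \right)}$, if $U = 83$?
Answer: $-51824$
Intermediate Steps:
$A{\left(s \right)} = -7072$ ($A{\left(s \right)} = \left(83 + 21\right) \left(-48 - 20\right) = 104 \left(-68\right) = -7072$)
$-44752 + A{\left(-206 \right)} = -44752 - 7072 = -51824$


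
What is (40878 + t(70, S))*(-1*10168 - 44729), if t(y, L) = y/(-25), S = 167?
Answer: -11219629272/5 ≈ -2.2439e+9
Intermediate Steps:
t(y, L) = -y/25 (t(y, L) = y*(-1/25) = -y/25)
(40878 + t(70, S))*(-1*10168 - 44729) = (40878 - 1/25*70)*(-1*10168 - 44729) = (40878 - 14/5)*(-10168 - 44729) = (204376/5)*(-54897) = -11219629272/5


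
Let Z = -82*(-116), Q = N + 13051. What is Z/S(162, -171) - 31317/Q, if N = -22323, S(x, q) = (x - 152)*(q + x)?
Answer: -42688367/417240 ≈ -102.31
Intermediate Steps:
S(x, q) = (-152 + x)*(q + x)
Q = -9272 (Q = -22323 + 13051 = -9272)
Z = 9512
Z/S(162, -171) - 31317/Q = 9512/(162**2 - 152*(-171) - 152*162 - 171*162) - 31317/(-9272) = 9512/(26244 + 25992 - 24624 - 27702) - 31317*(-1/9272) = 9512/(-90) + 31317/9272 = 9512*(-1/90) + 31317/9272 = -4756/45 + 31317/9272 = -42688367/417240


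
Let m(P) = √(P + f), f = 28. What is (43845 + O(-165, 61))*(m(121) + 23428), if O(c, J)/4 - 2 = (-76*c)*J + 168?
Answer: 72727188980 + 3104285*√149 ≈ 7.2765e+10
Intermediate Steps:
O(c, J) = 680 - 304*J*c (O(c, J) = 8 + 4*((-76*c)*J + 168) = 8 + 4*(-76*J*c + 168) = 8 + 4*(168 - 76*J*c) = 8 + (672 - 304*J*c) = 680 - 304*J*c)
m(P) = √(28 + P) (m(P) = √(P + 28) = √(28 + P))
(43845 + O(-165, 61))*(m(121) + 23428) = (43845 + (680 - 304*61*(-165)))*(√(28 + 121) + 23428) = (43845 + (680 + 3059760))*(√149 + 23428) = (43845 + 3060440)*(23428 + √149) = 3104285*(23428 + √149) = 72727188980 + 3104285*√149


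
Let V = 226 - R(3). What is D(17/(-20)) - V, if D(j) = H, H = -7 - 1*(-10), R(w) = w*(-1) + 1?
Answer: -225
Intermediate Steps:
R(w) = 1 - w (R(w) = -w + 1 = 1 - w)
V = 228 (V = 226 - (1 - 1*3) = 226 - (1 - 3) = 226 - 1*(-2) = 226 + 2 = 228)
H = 3 (H = -7 + 10 = 3)
D(j) = 3
D(17/(-20)) - V = 3 - 1*228 = 3 - 228 = -225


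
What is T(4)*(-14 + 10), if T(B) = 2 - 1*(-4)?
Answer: -24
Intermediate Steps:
T(B) = 6 (T(B) = 2 + 4 = 6)
T(4)*(-14 + 10) = 6*(-14 + 10) = 6*(-4) = -24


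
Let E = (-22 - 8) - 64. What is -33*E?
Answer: 3102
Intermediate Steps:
E = -94 (E = -30 - 64 = -94)
-33*E = -33*(-94) = 3102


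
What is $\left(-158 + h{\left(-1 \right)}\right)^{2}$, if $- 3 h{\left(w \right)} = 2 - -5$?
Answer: $\frac{231361}{9} \approx 25707.0$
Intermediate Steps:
$h{\left(w \right)} = - \frac{7}{3}$ ($h{\left(w \right)} = - \frac{2 - -5}{3} = - \frac{2 + 5}{3} = \left(- \frac{1}{3}\right) 7 = - \frac{7}{3}$)
$\left(-158 + h{\left(-1 \right)}\right)^{2} = \left(-158 - \frac{7}{3}\right)^{2} = \left(- \frac{481}{3}\right)^{2} = \frac{231361}{9}$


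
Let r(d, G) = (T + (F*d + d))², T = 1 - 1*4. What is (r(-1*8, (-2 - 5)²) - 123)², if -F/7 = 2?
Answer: 101566084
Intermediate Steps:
F = -14 (F = -7*2 = -14)
T = -3 (T = 1 - 4 = -3)
r(d, G) = (-3 - 13*d)² (r(d, G) = (-3 + (-14*d + d))² = (-3 - 13*d)²)
(r(-1*8, (-2 - 5)²) - 123)² = ((3 + 13*(-1*8))² - 123)² = ((3 + 13*(-8))² - 123)² = ((3 - 104)² - 123)² = ((-101)² - 123)² = (10201 - 123)² = 10078² = 101566084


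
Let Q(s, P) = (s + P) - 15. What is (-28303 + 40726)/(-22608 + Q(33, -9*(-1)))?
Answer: -4141/7527 ≈ -0.55015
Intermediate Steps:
Q(s, P) = -15 + P + s (Q(s, P) = (P + s) - 15 = -15 + P + s)
(-28303 + 40726)/(-22608 + Q(33, -9*(-1))) = (-28303 + 40726)/(-22608 + (-15 - 9*(-1) + 33)) = 12423/(-22608 + (-15 + 9 + 33)) = 12423/(-22608 + 27) = 12423/(-22581) = 12423*(-1/22581) = -4141/7527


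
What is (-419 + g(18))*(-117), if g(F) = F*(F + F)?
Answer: -26793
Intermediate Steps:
g(F) = 2*F² (g(F) = F*(2*F) = 2*F²)
(-419 + g(18))*(-117) = (-419 + 2*18²)*(-117) = (-419 + 2*324)*(-117) = (-419 + 648)*(-117) = 229*(-117) = -26793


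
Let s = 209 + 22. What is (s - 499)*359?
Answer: -96212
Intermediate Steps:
s = 231
(s - 499)*359 = (231 - 499)*359 = -268*359 = -96212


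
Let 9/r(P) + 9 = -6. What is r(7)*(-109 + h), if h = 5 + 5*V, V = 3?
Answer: 267/5 ≈ 53.400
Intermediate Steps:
r(P) = -⅗ (r(P) = 9/(-9 - 6) = 9/(-15) = 9*(-1/15) = -⅗)
h = 20 (h = 5 + 5*3 = 5 + 15 = 20)
r(7)*(-109 + h) = -3*(-109 + 20)/5 = -⅗*(-89) = 267/5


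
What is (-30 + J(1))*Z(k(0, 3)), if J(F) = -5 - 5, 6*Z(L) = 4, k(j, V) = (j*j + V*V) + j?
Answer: -80/3 ≈ -26.667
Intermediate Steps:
k(j, V) = j + V² + j² (k(j, V) = (j² + V²) + j = (V² + j²) + j = j + V² + j²)
Z(L) = ⅔ (Z(L) = (⅙)*4 = ⅔)
J(F) = -10
(-30 + J(1))*Z(k(0, 3)) = (-30 - 10)*(⅔) = -40*⅔ = -80/3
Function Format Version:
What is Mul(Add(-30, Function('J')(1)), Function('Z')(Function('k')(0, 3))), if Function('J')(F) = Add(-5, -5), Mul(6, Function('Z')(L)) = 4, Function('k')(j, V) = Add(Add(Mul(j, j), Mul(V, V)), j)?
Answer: Rational(-80, 3) ≈ -26.667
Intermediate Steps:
Function('k')(j, V) = Add(j, Pow(V, 2), Pow(j, 2)) (Function('k')(j, V) = Add(Add(Pow(j, 2), Pow(V, 2)), j) = Add(Add(Pow(V, 2), Pow(j, 2)), j) = Add(j, Pow(V, 2), Pow(j, 2)))
Function('Z')(L) = Rational(2, 3) (Function('Z')(L) = Mul(Rational(1, 6), 4) = Rational(2, 3))
Function('J')(F) = -10
Mul(Add(-30, Function('J')(1)), Function('Z')(Function('k')(0, 3))) = Mul(Add(-30, -10), Rational(2, 3)) = Mul(-40, Rational(2, 3)) = Rational(-80, 3)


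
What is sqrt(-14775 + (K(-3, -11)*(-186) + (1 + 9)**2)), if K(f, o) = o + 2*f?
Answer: I*sqrt(11513) ≈ 107.3*I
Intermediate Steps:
sqrt(-14775 + (K(-3, -11)*(-186) + (1 + 9)**2)) = sqrt(-14775 + ((-11 + 2*(-3))*(-186) + (1 + 9)**2)) = sqrt(-14775 + ((-11 - 6)*(-186) + 10**2)) = sqrt(-14775 + (-17*(-186) + 100)) = sqrt(-14775 + (3162 + 100)) = sqrt(-14775 + 3262) = sqrt(-11513) = I*sqrt(11513)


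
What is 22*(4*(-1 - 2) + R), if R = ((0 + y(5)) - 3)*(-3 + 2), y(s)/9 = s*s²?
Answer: -24948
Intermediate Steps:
y(s) = 9*s³ (y(s) = 9*(s*s²) = 9*s³)
R = -1122 (R = ((0 + 9*5³) - 3)*(-3 + 2) = ((0 + 9*125) - 3)*(-1) = ((0 + 1125) - 3)*(-1) = (1125 - 3)*(-1) = 1122*(-1) = -1122)
22*(4*(-1 - 2) + R) = 22*(4*(-1 - 2) - 1122) = 22*(4*(-3) - 1122) = 22*(-12 - 1122) = 22*(-1134) = -24948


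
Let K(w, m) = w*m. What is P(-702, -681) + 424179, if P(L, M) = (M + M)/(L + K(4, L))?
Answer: 248144942/585 ≈ 4.2418e+5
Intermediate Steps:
K(w, m) = m*w
P(L, M) = 2*M/(5*L) (P(L, M) = (M + M)/(L + L*4) = (2*M)/(L + 4*L) = (2*M)/((5*L)) = (2*M)*(1/(5*L)) = 2*M/(5*L))
P(-702, -681) + 424179 = (2/5)*(-681)/(-702) + 424179 = (2/5)*(-681)*(-1/702) + 424179 = 227/585 + 424179 = 248144942/585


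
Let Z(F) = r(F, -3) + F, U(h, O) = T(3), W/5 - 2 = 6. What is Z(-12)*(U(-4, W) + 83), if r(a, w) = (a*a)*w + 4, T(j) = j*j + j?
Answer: -41800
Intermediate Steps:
T(j) = j + j² (T(j) = j² + j = j + j²)
W = 40 (W = 10 + 5*6 = 10 + 30 = 40)
r(a, w) = 4 + w*a² (r(a, w) = a²*w + 4 = w*a² + 4 = 4 + w*a²)
U(h, O) = 12 (U(h, O) = 3*(1 + 3) = 3*4 = 12)
Z(F) = 4 + F - 3*F² (Z(F) = (4 - 3*F²) + F = 4 + F - 3*F²)
Z(-12)*(U(-4, W) + 83) = (4 - 12 - 3*(-12)²)*(12 + 83) = (4 - 12 - 3*144)*95 = (4 - 12 - 432)*95 = -440*95 = -41800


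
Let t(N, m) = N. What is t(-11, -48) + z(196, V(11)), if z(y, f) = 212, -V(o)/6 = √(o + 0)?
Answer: 201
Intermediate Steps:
V(o) = -6*√o (V(o) = -6*√(o + 0) = -6*√o)
t(-11, -48) + z(196, V(11)) = -11 + 212 = 201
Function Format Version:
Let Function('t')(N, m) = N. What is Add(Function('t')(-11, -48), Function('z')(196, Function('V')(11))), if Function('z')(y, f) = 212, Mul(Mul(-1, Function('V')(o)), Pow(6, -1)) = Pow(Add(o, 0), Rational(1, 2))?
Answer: 201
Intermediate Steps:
Function('V')(o) = Mul(-6, Pow(o, Rational(1, 2))) (Function('V')(o) = Mul(-6, Pow(Add(o, 0), Rational(1, 2))) = Mul(-6, Pow(o, Rational(1, 2))))
Add(Function('t')(-11, -48), Function('z')(196, Function('V')(11))) = Add(-11, 212) = 201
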